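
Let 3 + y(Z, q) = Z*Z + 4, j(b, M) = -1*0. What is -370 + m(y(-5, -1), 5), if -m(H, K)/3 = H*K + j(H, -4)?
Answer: -760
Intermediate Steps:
j(b, M) = 0
y(Z, q) = 1 + Z² (y(Z, q) = -3 + (Z*Z + 4) = -3 + (Z² + 4) = -3 + (4 + Z²) = 1 + Z²)
m(H, K) = -3*H*K (m(H, K) = -3*(H*K + 0) = -3*H*K)
-370 + m(y(-5, -1), 5) = -370 - 3*(1 + (-5)²)*5 = -370 - 3*(1 + 25)*5 = -370 - 3*26*5 = -370 - 390 = -760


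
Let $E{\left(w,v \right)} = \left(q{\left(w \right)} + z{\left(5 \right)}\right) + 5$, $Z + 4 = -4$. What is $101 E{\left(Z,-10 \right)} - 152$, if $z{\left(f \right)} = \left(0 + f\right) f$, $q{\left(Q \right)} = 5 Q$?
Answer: $-1162$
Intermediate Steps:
$Z = -8$ ($Z = -4 - 4 = -8$)
$z{\left(f \right)} = f^{2}$ ($z{\left(f \right)} = f f = f^{2}$)
$E{\left(w,v \right)} = 30 + 5 w$ ($E{\left(w,v \right)} = \left(5 w + 5^{2}\right) + 5 = \left(5 w + 25\right) + 5 = \left(25 + 5 w\right) + 5 = 30 + 5 w$)
$101 E{\left(Z,-10 \right)} - 152 = 101 \left(30 + 5 \left(-8\right)\right) - 152 = 101 \left(30 - 40\right) - 152 = 101 \left(-10\right) - 152 = -1010 - 152 = -1162$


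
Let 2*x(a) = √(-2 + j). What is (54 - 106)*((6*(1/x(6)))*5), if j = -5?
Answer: 3120*I*√7/7 ≈ 1179.3*I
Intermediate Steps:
x(a) = I*√7/2 (x(a) = √(-2 - 5)/2 = √(-7)/2 = (I*√7)/2 = I*√7/2)
(54 - 106)*((6*(1/x(6)))*5) = (54 - 106)*((6*(1/(I*√7/2)))*5) = -52*6*(1*(-2*I*√7/7))*5 = -52*6*(-2*I*√7/7)*5 = -52*(-12*I*√7/7)*5 = -(-3120)*I*√7/7 = 3120*I*√7/7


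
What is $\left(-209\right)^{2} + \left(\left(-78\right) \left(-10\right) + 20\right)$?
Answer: $44481$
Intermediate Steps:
$\left(-209\right)^{2} + \left(\left(-78\right) \left(-10\right) + 20\right) = 43681 + \left(780 + 20\right) = 43681 + 800 = 44481$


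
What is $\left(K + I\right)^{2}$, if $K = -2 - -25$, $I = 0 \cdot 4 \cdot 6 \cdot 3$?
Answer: $529$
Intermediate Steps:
$I = 0$ ($I = 0 \cdot 6 \cdot 3 = 0 \cdot 3 = 0$)
$K = 23$ ($K = -2 + 25 = 23$)
$\left(K + I\right)^{2} = \left(23 + 0\right)^{2} = 23^{2} = 529$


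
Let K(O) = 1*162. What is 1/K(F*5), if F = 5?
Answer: 1/162 ≈ 0.0061728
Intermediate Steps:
K(O) = 162
1/K(F*5) = 1/162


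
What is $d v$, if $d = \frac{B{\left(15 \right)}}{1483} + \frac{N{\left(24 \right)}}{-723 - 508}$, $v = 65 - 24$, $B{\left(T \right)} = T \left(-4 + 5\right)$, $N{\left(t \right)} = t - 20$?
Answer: $\frac{513853}{1825573} \approx 0.28148$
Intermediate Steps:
$N{\left(t \right)} = -20 + t$ ($N{\left(t \right)} = t - 20 = -20 + t$)
$B{\left(T \right)} = T$ ($B{\left(T \right)} = T 1 = T$)
$v = 41$
$d = \frac{12533}{1825573}$ ($d = \frac{15}{1483} + \frac{-20 + 24}{-723 - 508} = 15 \cdot \frac{1}{1483} + \frac{4}{-1231} = \frac{15}{1483} + 4 \left(- \frac{1}{1231}\right) = \frac{15}{1483} - \frac{4}{1231} = \frac{12533}{1825573} \approx 0.0068652$)
$d v = \frac{12533}{1825573} \cdot 41 = \frac{513853}{1825573}$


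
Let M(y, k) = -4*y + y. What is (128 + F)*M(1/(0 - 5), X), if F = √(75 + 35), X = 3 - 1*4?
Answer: 384/5 + 3*√110/5 ≈ 83.093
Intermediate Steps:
X = -1 (X = 3 - 4 = -1)
M(y, k) = -3*y
F = √110 ≈ 10.488
(128 + F)*M(1/(0 - 5), X) = (128 + √110)*(-3/(0 - 5)) = (128 + √110)*(-3/(-5)) = (128 + √110)*(-3*(-⅕)) = (128 + √110)*(⅗) = 384/5 + 3*√110/5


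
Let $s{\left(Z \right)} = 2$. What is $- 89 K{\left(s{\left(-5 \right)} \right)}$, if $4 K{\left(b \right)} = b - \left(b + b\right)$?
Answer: $\frac{89}{2} \approx 44.5$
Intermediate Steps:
$K{\left(b \right)} = - \frac{b}{4}$ ($K{\left(b \right)} = \frac{b - \left(b + b\right)}{4} = \frac{b - 2 b}{4} = \frac{\left(-1\right) b}{4} = - \frac{b}{4}$)
$- 89 K{\left(s{\left(-5 \right)} \right)} = - 89 \left(\left(- \frac{1}{4}\right) 2\right) = \left(-89\right) \left(- \frac{1}{2}\right) = \frac{89}{2}$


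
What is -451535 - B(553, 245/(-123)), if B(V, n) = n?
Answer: -55538560/123 ≈ -4.5153e+5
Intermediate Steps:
-451535 - B(553, 245/(-123)) = -451535 - 245/(-123) = -451535 - 245*(-1)/123 = -451535 - 1*(-245/123) = -451535 + 245/123 = -55538560/123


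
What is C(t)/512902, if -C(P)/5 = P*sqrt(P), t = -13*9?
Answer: 135*I*sqrt(13)/39454 ≈ 0.012337*I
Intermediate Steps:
t = -117
C(P) = -5*P**(3/2) (C(P) = -5*P*sqrt(P) = -5*P**(3/2))
C(t)/512902 = -(-1755)*I*sqrt(13)/512902 = -(-1755)*I*sqrt(13)*(1/512902) = (1755*I*sqrt(13))*(1/512902) = 135*I*sqrt(13)/39454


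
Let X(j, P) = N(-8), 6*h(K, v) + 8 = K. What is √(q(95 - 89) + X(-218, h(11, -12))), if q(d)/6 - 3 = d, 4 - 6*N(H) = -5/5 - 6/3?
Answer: √1986/6 ≈ 7.4274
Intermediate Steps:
h(K, v) = -4/3 + K/6
N(H) = 7/6 (N(H) = ⅔ - (-5/5 - 6/3)/6 = ⅔ - (-5*⅕ - 6*⅓)/6 = ⅔ - (-1 - 2)/6 = ⅔ - ⅙*(-3) = ⅔ + ½ = 7/6)
q(d) = 18 + 6*d
X(j, P) = 7/6
√(q(95 - 89) + X(-218, h(11, -12))) = √((18 + 6*(95 - 89)) + 7/6) = √((18 + 6*6) + 7/6) = √((18 + 36) + 7/6) = √(54 + 7/6) = √(331/6) = √1986/6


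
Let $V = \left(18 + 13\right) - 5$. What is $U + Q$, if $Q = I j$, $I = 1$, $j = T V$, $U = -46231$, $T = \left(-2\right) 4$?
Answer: $-46439$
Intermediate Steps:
$T = -8$
$V = 26$ ($V = 31 - 5 = 26$)
$j = -208$ ($j = \left(-8\right) 26 = -208$)
$Q = -208$ ($Q = 1 \left(-208\right) = -208$)
$U + Q = -46231 - 208 = -46439$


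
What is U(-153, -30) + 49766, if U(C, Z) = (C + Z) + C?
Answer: 49430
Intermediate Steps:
U(C, Z) = Z + 2*C
U(-153, -30) + 49766 = (-30 + 2*(-153)) + 49766 = (-30 - 306) + 49766 = -336 + 49766 = 49430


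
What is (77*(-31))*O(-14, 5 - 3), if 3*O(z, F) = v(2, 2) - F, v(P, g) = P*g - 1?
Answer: -2387/3 ≈ -795.67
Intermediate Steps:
v(P, g) = -1 + P*g
O(z, F) = 1 - F/3 (O(z, F) = ((-1 + 2*2) - F)/3 = ((-1 + 4) - F)/3 = (3 - F)/3 = 1 - F/3)
(77*(-31))*O(-14, 5 - 3) = (77*(-31))*(1 - (5 - 3)/3) = -2387*(1 - ⅓*2) = -2387*(1 - ⅔) = -2387*⅓ = -2387/3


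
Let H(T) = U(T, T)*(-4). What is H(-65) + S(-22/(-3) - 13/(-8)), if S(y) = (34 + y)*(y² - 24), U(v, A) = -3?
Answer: 33571319/13824 ≈ 2428.5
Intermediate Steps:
S(y) = (-24 + y²)*(34 + y) (S(y) = (34 + y)*(-24 + y²) = (-24 + y²)*(34 + y))
H(T) = 12 (H(T) = -3*(-4) = 12)
H(-65) + S(-22/(-3) - 13/(-8)) = 12 + (-816 + (-22/(-3) - 13/(-8))³ - 24*(-22/(-3) - 13/(-8)) + 34*(-22/(-3) - 13/(-8))²) = 12 + (-816 + (-22*(-⅓) - 13*(-⅛))³ - 24*(-22*(-⅓) - 13*(-⅛)) + 34*(-22*(-⅓) - 13*(-⅛))²) = 12 + (-816 + (22/3 + 13/8)³ - 24*(22/3 + 13/8) + 34*(22/3 + 13/8)²) = 12 + (-816 + (215/24)³ - 24*215/24 + 34*(215/24)²) = 12 + (-816 + 9938375/13824 - 215 + 34*(46225/576)) = 12 + (-816 + 9938375/13824 - 215 + 785825/288) = 12 + 33405431/13824 = 33571319/13824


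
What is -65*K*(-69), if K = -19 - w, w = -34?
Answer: 67275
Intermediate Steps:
K = 15 (K = -19 - 1*(-34) = -19 + 34 = 15)
-65*K*(-69) = -65*15*(-69) = -975*(-69) = 67275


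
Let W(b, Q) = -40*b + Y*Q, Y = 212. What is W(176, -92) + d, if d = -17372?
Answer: -43916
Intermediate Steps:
W(b, Q) = -40*b + 212*Q
W(176, -92) + d = (-40*176 + 212*(-92)) - 17372 = (-7040 - 19504) - 17372 = -26544 - 17372 = -43916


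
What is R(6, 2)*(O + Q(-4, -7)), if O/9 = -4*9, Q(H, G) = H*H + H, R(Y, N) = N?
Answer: -624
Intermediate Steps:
Q(H, G) = H + H**2 (Q(H, G) = H**2 + H = H + H**2)
O = -324 (O = 9*(-4*9) = 9*(-36) = -324)
R(6, 2)*(O + Q(-4, -7)) = 2*(-324 - 4*(1 - 4)) = 2*(-324 - 4*(-3)) = 2*(-324 + 12) = 2*(-312) = -624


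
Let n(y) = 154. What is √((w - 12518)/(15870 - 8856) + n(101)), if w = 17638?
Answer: √1903031466/3507 ≈ 12.439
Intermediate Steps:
√((w - 12518)/(15870 - 8856) + n(101)) = √((17638 - 12518)/(15870 - 8856) + 154) = √(5120/7014 + 154) = √(5120*(1/7014) + 154) = √(2560/3507 + 154) = √(542638/3507) = √1903031466/3507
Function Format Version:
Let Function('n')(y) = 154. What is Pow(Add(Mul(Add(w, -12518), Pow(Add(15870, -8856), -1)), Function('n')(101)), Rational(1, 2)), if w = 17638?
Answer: Mul(Rational(1, 3507), Pow(1903031466, Rational(1, 2))) ≈ 12.439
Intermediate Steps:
Pow(Add(Mul(Add(w, -12518), Pow(Add(15870, -8856), -1)), Function('n')(101)), Rational(1, 2)) = Pow(Add(Mul(Add(17638, -12518), Pow(Add(15870, -8856), -1)), 154), Rational(1, 2)) = Pow(Add(Mul(5120, Pow(7014, -1)), 154), Rational(1, 2)) = Pow(Add(Mul(5120, Rational(1, 7014)), 154), Rational(1, 2)) = Pow(Add(Rational(2560, 3507), 154), Rational(1, 2)) = Pow(Rational(542638, 3507), Rational(1, 2)) = Mul(Rational(1, 3507), Pow(1903031466, Rational(1, 2)))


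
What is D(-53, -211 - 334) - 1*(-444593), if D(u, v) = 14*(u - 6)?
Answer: 443767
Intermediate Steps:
D(u, v) = -84 + 14*u (D(u, v) = 14*(-6 + u) = -84 + 14*u)
D(-53, -211 - 334) - 1*(-444593) = (-84 + 14*(-53)) - 1*(-444593) = (-84 - 742) + 444593 = -826 + 444593 = 443767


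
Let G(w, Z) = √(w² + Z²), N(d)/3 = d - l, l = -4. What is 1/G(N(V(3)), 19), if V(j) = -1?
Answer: √442/442 ≈ 0.047565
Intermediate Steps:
N(d) = 12 + 3*d (N(d) = 3*(d - 1*(-4)) = 3*(d + 4) = 3*(4 + d) = 12 + 3*d)
G(w, Z) = √(Z² + w²)
1/G(N(V(3)), 19) = 1/(√(19² + (12 + 3*(-1))²)) = 1/(√(361 + (12 - 3)²)) = 1/(√(361 + 9²)) = 1/(√(361 + 81)) = 1/(√442) = √442/442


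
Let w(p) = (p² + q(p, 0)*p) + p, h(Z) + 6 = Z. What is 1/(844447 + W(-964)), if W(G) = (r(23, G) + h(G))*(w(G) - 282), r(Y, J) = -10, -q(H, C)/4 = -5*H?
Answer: -1/19122846153 ≈ -5.2293e-11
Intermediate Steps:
q(H, C) = 20*H (q(H, C) = -(-20)*H = 20*H)
h(Z) = -6 + Z
w(p) = p + 21*p² (w(p) = (p² + (20*p)*p) + p = (p² + 20*p²) + p = 21*p² + p = p + 21*p²)
W(G) = (-282 + G*(1 + 21*G))*(-16 + G) (W(G) = (-10 + (-6 + G))*(G*(1 + 21*G) - 282) = (-16 + G)*(-282 + G*(1 + 21*G)) = (-282 + G*(1 + 21*G))*(-16 + G))
1/(844447 + W(-964)) = 1/(844447 + (4512 - 335*(-964)² - 298*(-964) + 21*(-964)³)) = 1/(844447 + (4512 - 335*929296 + 287272 + 21*(-895841344))) = 1/(844447 + (4512 - 311314160 + 287272 - 18812668224)) = 1/(844447 - 19123690600) = 1/(-19122846153) = -1/19122846153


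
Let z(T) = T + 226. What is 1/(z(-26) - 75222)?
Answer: -1/75022 ≈ -1.3329e-5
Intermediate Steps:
z(T) = 226 + T
1/(z(-26) - 75222) = 1/((226 - 26) - 75222) = 1/(200 - 75222) = 1/(-75022) = -1/75022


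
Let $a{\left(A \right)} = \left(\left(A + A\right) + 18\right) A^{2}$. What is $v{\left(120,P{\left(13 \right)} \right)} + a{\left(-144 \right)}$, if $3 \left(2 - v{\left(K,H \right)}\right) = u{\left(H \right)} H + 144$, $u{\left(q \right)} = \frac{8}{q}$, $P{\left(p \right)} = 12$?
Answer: $- \frac{16796306}{3} \approx -5.5988 \cdot 10^{6}$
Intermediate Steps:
$v{\left(K,H \right)} = - \frac{146}{3}$ ($v{\left(K,H \right)} = 2 - \frac{\frac{8}{H} H + 144}{3} = 2 - \frac{8 + 144}{3} = 2 - \frac{152}{3} = - \frac{146}{3}$)
$a{\left(A \right)} = A^{2} \left(18 + 2 A\right)$ ($a{\left(A \right)} = \left(2 A + 18\right) A^{2} = \left(18 + 2 A\right) A^{2} = A^{2} \left(18 + 2 A\right)$)
$v{\left(120,P{\left(13 \right)} \right)} + a{\left(-144 \right)} = - \frac{146}{3} + 2 \left(-144\right)^{2} \left(9 - 144\right) = - \frac{146}{3} + 2 \cdot 20736 \left(-135\right) = - \frac{146}{3} - 5598720 = - \frac{16796306}{3}$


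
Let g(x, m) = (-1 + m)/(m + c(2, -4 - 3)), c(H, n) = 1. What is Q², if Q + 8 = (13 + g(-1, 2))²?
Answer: 2334784/81 ≈ 28825.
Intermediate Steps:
g(x, m) = (-1 + m)/(1 + m) (g(x, m) = (-1 + m)/(m + 1) = (-1 + m)/(1 + m))
Q = 1528/9 (Q = -8 + (13 + (-1 + 2)/(1 + 2))² = -8 + (13 + 1/3)² = -8 + (13 + (⅓)*1)² = -8 + (13 + ⅓)² = -8 + (40/3)² = -8 + 1600/9 = 1528/9 ≈ 169.78)
Q² = (1528/9)² = 2334784/81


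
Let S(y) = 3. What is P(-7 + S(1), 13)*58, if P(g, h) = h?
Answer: 754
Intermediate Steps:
P(-7 + S(1), 13)*58 = 13*58 = 754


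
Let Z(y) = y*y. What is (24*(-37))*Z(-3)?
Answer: -7992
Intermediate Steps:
Z(y) = y**2
(24*(-37))*Z(-3) = (24*(-37))*(-3)**2 = -888*9 = -7992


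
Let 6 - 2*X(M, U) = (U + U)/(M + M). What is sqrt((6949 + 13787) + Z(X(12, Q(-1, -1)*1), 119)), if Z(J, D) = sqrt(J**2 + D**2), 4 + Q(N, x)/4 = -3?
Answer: sqrt(746496 + 6*sqrt(510421))/6 ≈ 144.41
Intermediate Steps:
Q(N, x) = -28 (Q(N, x) = -16 + 4*(-3) = -16 - 12 = -28)
X(M, U) = 3 - U/(2*M) (X(M, U) = 3 - (U + U)/(2*(M + M)) = 3 - 2*U/(2*(2*M)) = 3 - 2*U*1/(2*M)/2 = 3 - U/(2*M))
Z(J, D) = sqrt(D**2 + J**2)
sqrt((6949 + 13787) + Z(X(12, Q(-1, -1)*1), 119)) = sqrt((6949 + 13787) + sqrt(119**2 + (3 - 1/2*(-28*1)/12)**2)) = sqrt(20736 + sqrt(14161 + (3 - 1/2*(-28)*1/12)**2)) = sqrt(20736 + sqrt(14161 + (3 + 7/6)**2)) = sqrt(20736 + sqrt(14161 + (25/6)**2)) = sqrt(20736 + sqrt(14161 + 625/36)) = sqrt(20736 + sqrt(510421/36)) = sqrt(20736 + sqrt(510421)/6)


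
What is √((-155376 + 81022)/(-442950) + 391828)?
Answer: √768785291062743/44295 ≈ 625.96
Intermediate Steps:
√((-155376 + 81022)/(-442950) + 391828) = √(-74354*(-1/442950) + 391828) = √(37177/221475 + 391828) = √(86780143477/221475) = √768785291062743/44295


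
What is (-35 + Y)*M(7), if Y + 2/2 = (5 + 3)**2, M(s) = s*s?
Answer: 1372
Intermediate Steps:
M(s) = s**2
Y = 63 (Y = -1 + (5 + 3)**2 = -1 + 8**2 = -1 + 64 = 63)
(-35 + Y)*M(7) = (-35 + 63)*7**2 = 28*49 = 1372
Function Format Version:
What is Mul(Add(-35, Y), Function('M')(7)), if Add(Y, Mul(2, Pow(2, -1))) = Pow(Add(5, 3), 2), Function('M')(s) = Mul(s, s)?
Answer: 1372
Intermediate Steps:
Function('M')(s) = Pow(s, 2)
Y = 63 (Y = Add(-1, Pow(Add(5, 3), 2)) = Add(-1, Pow(8, 2)) = Add(-1, 64) = 63)
Mul(Add(-35, Y), Function('M')(7)) = Mul(Add(-35, 63), Pow(7, 2)) = Mul(28, 49) = 1372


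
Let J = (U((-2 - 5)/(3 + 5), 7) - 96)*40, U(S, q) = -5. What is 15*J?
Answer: -60600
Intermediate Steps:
J = -4040 (J = (-5 - 96)*40 = -101*40 = -4040)
15*J = 15*(-4040) = -60600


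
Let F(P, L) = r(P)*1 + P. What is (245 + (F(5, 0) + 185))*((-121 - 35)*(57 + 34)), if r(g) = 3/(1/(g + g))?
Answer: -6601140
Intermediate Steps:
r(g) = 6*g (r(g) = 3/(1/(2*g)) = 3/((1/(2*g))) = 3*(2*g) = 6*g)
F(P, L) = 7*P (F(P, L) = (6*P)*1 + P = 6*P + P = 7*P)
(245 + (F(5, 0) + 185))*((-121 - 35)*(57 + 34)) = (245 + (7*5 + 185))*((-121 - 35)*(57 + 34)) = (245 + (35 + 185))*(-156*91) = (245 + 220)*(-14196) = 465*(-14196) = -6601140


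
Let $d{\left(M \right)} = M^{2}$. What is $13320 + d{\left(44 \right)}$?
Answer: $15256$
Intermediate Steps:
$13320 + d{\left(44 \right)} = 13320 + 44^{2} = 13320 + 1936 = 15256$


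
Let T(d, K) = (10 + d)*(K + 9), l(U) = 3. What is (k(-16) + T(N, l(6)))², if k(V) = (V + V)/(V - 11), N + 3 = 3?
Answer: 10705984/729 ≈ 14686.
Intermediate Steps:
N = 0 (N = -3 + 3 = 0)
k(V) = 2*V/(-11 + V) (k(V) = (2*V)/(-11 + V) = 2*V/(-11 + V))
T(d, K) = (9 + K)*(10 + d) (T(d, K) = (10 + d)*(9 + K) = (9 + K)*(10 + d))
(k(-16) + T(N, l(6)))² = (2*(-16)/(-11 - 16) + (90 + 9*0 + 10*3 + 3*0))² = (2*(-16)/(-27) + (90 + 0 + 30 + 0))² = (2*(-16)*(-1/27) + 120)² = (32/27 + 120)² = (3272/27)² = 10705984/729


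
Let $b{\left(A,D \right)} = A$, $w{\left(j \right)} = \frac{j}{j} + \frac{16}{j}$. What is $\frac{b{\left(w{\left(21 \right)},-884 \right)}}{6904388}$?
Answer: $\frac{37}{144992148} \approx 2.5519 \cdot 10^{-7}$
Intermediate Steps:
$w{\left(j \right)} = 1 + \frac{16}{j}$
$\frac{b{\left(w{\left(21 \right)},-884 \right)}}{6904388} = \frac{\frac{1}{21} \left(16 + 21\right)}{6904388} = \frac{1}{21} \cdot 37 \cdot \frac{1}{6904388} = \frac{37}{21} \cdot \frac{1}{6904388} = \frac{37}{144992148}$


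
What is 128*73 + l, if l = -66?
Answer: 9278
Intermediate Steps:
128*73 + l = 128*73 - 66 = 9344 - 66 = 9278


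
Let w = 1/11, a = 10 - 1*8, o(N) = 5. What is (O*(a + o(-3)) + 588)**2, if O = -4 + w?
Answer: 38031889/121 ≈ 3.1431e+5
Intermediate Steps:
a = 2 (a = 10 - 8 = 2)
w = 1/11 ≈ 0.090909
O = -43/11 (O = -4 + 1/11 = -43/11 ≈ -3.9091)
(O*(a + o(-3)) + 588)**2 = (-43*(2 + 5)/11 + 588)**2 = (-43/11*7 + 588)**2 = (-301/11 + 588)**2 = (6167/11)**2 = 38031889/121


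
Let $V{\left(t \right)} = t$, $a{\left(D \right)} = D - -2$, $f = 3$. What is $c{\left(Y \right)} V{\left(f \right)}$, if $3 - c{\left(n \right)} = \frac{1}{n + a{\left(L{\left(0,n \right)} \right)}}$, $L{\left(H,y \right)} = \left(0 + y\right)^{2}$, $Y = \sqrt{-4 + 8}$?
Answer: $\frac{69}{8} \approx 8.625$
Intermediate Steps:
$Y = 2$ ($Y = \sqrt{4} = 2$)
$L{\left(H,y \right)} = y^{2}$
$a{\left(D \right)} = 2 + D$ ($a{\left(D \right)} = D + 2 = 2 + D$)
$c{\left(n \right)} = 3 - \frac{1}{2 + n + n^{2}}$ ($c{\left(n \right)} = 3 - \frac{1}{n + \left(2 + n^{2}\right)} = 3 - \frac{1}{2 + n + n^{2}}$)
$c{\left(Y \right)} V{\left(f \right)} = \frac{5 + 3 \cdot 2 + 3 \cdot 2^{2}}{2 + 2 + 2^{2}} \cdot 3 = \frac{5 + 6 + 3 \cdot 4}{2 + 2 + 4} \cdot 3 = \frac{5 + 6 + 12}{8} \cdot 3 = \frac{1}{8} \cdot 23 \cdot 3 = \frac{23}{8} \cdot 3 = \frac{69}{8}$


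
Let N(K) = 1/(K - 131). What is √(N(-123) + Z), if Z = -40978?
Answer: I*√2643736902/254 ≈ 202.43*I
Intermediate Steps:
N(K) = 1/(-131 + K)
√(N(-123) + Z) = √(1/(-131 - 123) - 40978) = √(1/(-254) - 40978) = √(-1/254 - 40978) = √(-10408413/254) = I*√2643736902/254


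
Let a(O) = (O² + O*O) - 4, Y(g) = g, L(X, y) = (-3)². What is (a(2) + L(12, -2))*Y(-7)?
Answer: -91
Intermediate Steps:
L(X, y) = 9
a(O) = -4 + 2*O² (a(O) = (O² + O²) - 4 = 2*O² - 4 = -4 + 2*O²)
(a(2) + L(12, -2))*Y(-7) = ((-4 + 2*2²) + 9)*(-7) = ((-4 + 2*4) + 9)*(-7) = ((-4 + 8) + 9)*(-7) = (4 + 9)*(-7) = 13*(-7) = -91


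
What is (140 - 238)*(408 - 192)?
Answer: -21168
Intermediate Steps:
(140 - 238)*(408 - 192) = -98*216 = -21168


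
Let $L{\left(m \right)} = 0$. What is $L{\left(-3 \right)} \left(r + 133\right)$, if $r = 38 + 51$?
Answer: $0$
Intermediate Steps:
$r = 89$
$L{\left(-3 \right)} \left(r + 133\right) = 0 \left(89 + 133\right) = 0 \cdot 222 = 0$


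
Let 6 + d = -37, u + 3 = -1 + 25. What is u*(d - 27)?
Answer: -1470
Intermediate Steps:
u = 21 (u = -3 + (-1 + 25) = -3 + 24 = 21)
d = -43 (d = -6 - 37 = -43)
u*(d - 27) = 21*(-43 - 27) = 21*(-70) = -1470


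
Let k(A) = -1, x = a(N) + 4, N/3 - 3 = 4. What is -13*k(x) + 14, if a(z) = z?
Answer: 27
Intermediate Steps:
N = 21 (N = 9 + 3*4 = 9 + 12 = 21)
x = 25 (x = 21 + 4 = 25)
-13*k(x) + 14 = -13*(-1) + 14 = 13 + 14 = 27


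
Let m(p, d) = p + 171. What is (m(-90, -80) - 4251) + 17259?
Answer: 13089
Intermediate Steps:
m(p, d) = 171 + p
(m(-90, -80) - 4251) + 17259 = ((171 - 90) - 4251) + 17259 = (81 - 4251) + 17259 = -4170 + 17259 = 13089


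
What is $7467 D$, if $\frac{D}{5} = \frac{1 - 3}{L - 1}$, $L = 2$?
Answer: $-74670$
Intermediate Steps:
$D = -10$ ($D = 5 \frac{1 - 3}{2 - 1} = 5 \left(- \frac{2}{1}\right) = 5 \left(\left(-2\right) 1\right) = 5 \left(-2\right) = -10$)
$7467 D = 7467 \left(-10\right) = -74670$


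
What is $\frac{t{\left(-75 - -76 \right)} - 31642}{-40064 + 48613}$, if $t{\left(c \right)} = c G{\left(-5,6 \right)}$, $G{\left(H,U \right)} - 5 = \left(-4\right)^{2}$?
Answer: $- \frac{307}{83} \approx -3.6988$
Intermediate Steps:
$G{\left(H,U \right)} = 21$ ($G{\left(H,U \right)} = 5 + \left(-4\right)^{2} = 5 + 16 = 21$)
$t{\left(c \right)} = 21 c$ ($t{\left(c \right)} = c 21 = 21 c$)
$\frac{t{\left(-75 - -76 \right)} - 31642}{-40064 + 48613} = \frac{21 \left(-75 - -76\right) - 31642}{-40064 + 48613} = \frac{21 \left(-75 + 76\right) - 31642}{8549} = \left(21 \cdot 1 - 31642\right) \frac{1}{8549} = \left(21 - 31642\right) \frac{1}{8549} = \left(-31621\right) \frac{1}{8549} = - \frac{307}{83}$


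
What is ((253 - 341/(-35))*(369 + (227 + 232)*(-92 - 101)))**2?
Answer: 658130988687441984/1225 ≈ 5.3725e+14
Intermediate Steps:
((253 - 341/(-35))*(369 + (227 + 232)*(-92 - 101)))**2 = ((253 - 341*(-1/35))*(369 + 459*(-193)))**2 = ((253 + 341/35)*(369 - 88587))**2 = ((9196/35)*(-88218))**2 = (-811252728/35)**2 = 658130988687441984/1225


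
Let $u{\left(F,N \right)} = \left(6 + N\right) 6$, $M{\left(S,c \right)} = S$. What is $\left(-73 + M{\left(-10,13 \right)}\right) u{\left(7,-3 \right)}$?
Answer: $-1494$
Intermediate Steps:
$u{\left(F,N \right)} = 36 + 6 N$
$\left(-73 + M{\left(-10,13 \right)}\right) u{\left(7,-3 \right)} = \left(-73 - 10\right) \left(36 + 6 \left(-3\right)\right) = - 83 \left(36 - 18\right) = \left(-83\right) 18 = -1494$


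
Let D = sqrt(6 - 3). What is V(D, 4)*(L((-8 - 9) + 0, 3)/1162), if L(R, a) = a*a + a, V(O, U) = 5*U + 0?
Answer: 120/581 ≈ 0.20654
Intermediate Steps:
D = sqrt(3) ≈ 1.7320
V(O, U) = 5*U
L(R, a) = a + a**2 (L(R, a) = a**2 + a = a + a**2)
V(D, 4)*(L((-8 - 9) + 0, 3)/1162) = (5*4)*((3*(1 + 3))/1162) = 20*((3*4)*(1/1162)) = 20*(12*(1/1162)) = 20*(6/581) = 120/581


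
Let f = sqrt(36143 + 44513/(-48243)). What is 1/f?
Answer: sqrt(21029150667837)/871801118 ≈ 0.0052601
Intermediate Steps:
f = 2*sqrt(21029150667837)/48243 (f = sqrt(36143 + 44513*(-1/48243)) = sqrt(36143 - 44513/48243) = sqrt(1743602236/48243) = 2*sqrt(21029150667837)/48243 ≈ 190.11)
1/f = 1/(2*sqrt(21029150667837)/48243) = sqrt(21029150667837)/871801118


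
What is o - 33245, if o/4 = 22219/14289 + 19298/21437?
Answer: -10180377194485/306313293 ≈ -33235.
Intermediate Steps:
o = 3008231300/306313293 (o = 4*(22219/14289 + 19298/21437) = 4*(752057825/306313293) = 3008231300/306313293 ≈ 9.8208)
o - 33245 = 3008231300/306313293 - 33245 = -10180377194485/306313293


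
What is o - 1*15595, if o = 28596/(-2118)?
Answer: -5509801/353 ≈ -15609.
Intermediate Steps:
o = -4766/353 (o = 28596*(-1/2118) = -4766/353 ≈ -13.501)
o - 1*15595 = -4766/353 - 1*15595 = -4766/353 - 15595 = -5509801/353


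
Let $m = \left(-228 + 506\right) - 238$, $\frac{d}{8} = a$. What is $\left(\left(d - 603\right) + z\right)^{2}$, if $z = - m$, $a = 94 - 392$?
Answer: $9162729$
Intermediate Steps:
$a = -298$ ($a = 94 - 392 = -298$)
$d = -2384$ ($d = 8 \left(-298\right) = -2384$)
$m = 40$ ($m = 278 - 238 = 40$)
$z = -40$ ($z = \left(-1\right) 40 = -40$)
$\left(\left(d - 603\right) + z\right)^{2} = \left(\left(-2384 - 603\right) - 40\right)^{2} = \left(-2987 - 40\right)^{2} = \left(-3027\right)^{2} = 9162729$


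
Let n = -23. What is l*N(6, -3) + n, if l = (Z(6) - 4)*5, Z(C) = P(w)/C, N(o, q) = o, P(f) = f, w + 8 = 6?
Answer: -153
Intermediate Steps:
w = -2 (w = -8 + 6 = -2)
Z(C) = -2/C
l = -65/3 (l = (-2/6 - 4)*5 = (-2*⅙ - 4)*5 = (-⅓ - 4)*5 = -13/3*5 = -65/3 ≈ -21.667)
l*N(6, -3) + n = -65/3*6 - 23 = -130 - 23 = -153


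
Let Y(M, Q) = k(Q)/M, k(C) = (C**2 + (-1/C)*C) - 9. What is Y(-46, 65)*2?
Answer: -4215/23 ≈ -183.26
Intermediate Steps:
k(C) = -10 + C**2 (k(C) = (C**2 - 1) - 9 = (-1 + C**2) - 9 = -10 + C**2)
Y(M, Q) = (-10 + Q**2)/M
Y(-46, 65)*2 = ((-10 + 65**2)/(-46))*2 = -(-10 + 4225)/46*2 = -1/46*4215*2 = -4215/46*2 = -4215/23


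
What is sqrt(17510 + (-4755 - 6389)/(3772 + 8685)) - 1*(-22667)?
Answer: 22667 + sqrt(2717007805182)/12457 ≈ 22799.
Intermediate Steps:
sqrt(17510 + (-4755 - 6389)/(3772 + 8685)) - 1*(-22667) = sqrt(17510 - 11144/12457) + 22667 = sqrt(218110926/12457) + 22667 = sqrt(2717007805182)/12457 + 22667 = 22667 + sqrt(2717007805182)/12457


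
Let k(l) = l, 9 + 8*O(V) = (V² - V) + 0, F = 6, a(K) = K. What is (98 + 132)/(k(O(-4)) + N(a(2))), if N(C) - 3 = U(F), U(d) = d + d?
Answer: 1840/131 ≈ 14.046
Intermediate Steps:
O(V) = -9/8 - V/8 + V²/8 (O(V) = -9/8 + ((V² - V) + 0)/8 = -9/8 + (V² - V)/8 = -9/8 + (-V/8 + V²/8) = -9/8 - V/8 + V²/8)
U(d) = 2*d
N(C) = 15 (N(C) = 3 + 2*6 = 3 + 12 = 15)
(98 + 132)/(k(O(-4)) + N(a(2))) = (98 + 132)/((-9/8 - ⅛*(-4) + (⅛)*(-4)²) + 15) = 230/((-9/8 + ½ + (⅛)*16) + 15) = 230/((-9/8 + ½ + 2) + 15) = 230/(11/8 + 15) = 230/(131/8) = 230*(8/131) = 1840/131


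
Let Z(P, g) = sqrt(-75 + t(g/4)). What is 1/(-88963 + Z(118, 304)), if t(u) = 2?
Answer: -88963/7914415442 - I*sqrt(73)/7914415442 ≈ -1.1241e-5 - 1.0795e-9*I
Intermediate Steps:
Z(P, g) = I*sqrt(73) (Z(P, g) = sqrt(-75 + 2) = sqrt(-73) = I*sqrt(73))
1/(-88963 + Z(118, 304)) = 1/(-88963 + I*sqrt(73))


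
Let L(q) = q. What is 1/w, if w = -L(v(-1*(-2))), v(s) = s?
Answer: -1/2 ≈ -0.50000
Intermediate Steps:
w = -2 (w = -(-1)*(-2) = -1*2 = -2)
1/w = 1/(-2) = -1/2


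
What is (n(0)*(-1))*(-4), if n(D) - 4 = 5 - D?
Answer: 36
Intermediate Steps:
n(D) = 9 - D (n(D) = 4 + (5 - D) = 9 - D)
(n(0)*(-1))*(-4) = ((9 - 1*0)*(-1))*(-4) = ((9 + 0)*(-1))*(-4) = (9*(-1))*(-4) = -9*(-4) = 36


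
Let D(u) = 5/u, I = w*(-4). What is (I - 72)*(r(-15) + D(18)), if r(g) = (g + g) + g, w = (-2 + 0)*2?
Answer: 22540/9 ≈ 2504.4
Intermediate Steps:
w = -4 (w = -2*2 = -4)
r(g) = 3*g (r(g) = 2*g + g = 3*g)
I = 16 (I = -4*(-4) = 16)
(I - 72)*(r(-15) + D(18)) = (16 - 72)*(3*(-15) + 5/18) = -56*(-45 + 5*(1/18)) = -56*(-45 + 5/18) = -56*(-805/18) = 22540/9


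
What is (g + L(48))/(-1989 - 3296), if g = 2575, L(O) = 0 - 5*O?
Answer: -467/1057 ≈ -0.44182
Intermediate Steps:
L(O) = -5*O
(g + L(48))/(-1989 - 3296) = (2575 - 5*48)/(-1989 - 3296) = (2575 - 240)/(-5285) = 2335*(-1/5285) = -467/1057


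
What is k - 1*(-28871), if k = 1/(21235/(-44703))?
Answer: 613030982/21235 ≈ 28869.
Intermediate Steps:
k = -44703/21235 (k = 1/(21235*(-1/44703)) = 1/(-21235/44703) = -44703/21235 ≈ -2.1052)
k - 1*(-28871) = -44703/21235 - 1*(-28871) = -44703/21235 + 28871 = 613030982/21235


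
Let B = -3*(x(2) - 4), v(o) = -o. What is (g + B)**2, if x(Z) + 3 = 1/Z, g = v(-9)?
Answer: 3249/4 ≈ 812.25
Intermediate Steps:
g = 9 (g = -1*(-9) = 9)
x(Z) = -3 + 1/Z
B = 39/2 (B = -3*((-3 + 1/2) - 4) = -3*(-5/2 - 4) = -3*(-13/2) = 39/2 ≈ 19.500)
(g + B)**2 = (9 + 39/2)**2 = (57/2)**2 = 3249/4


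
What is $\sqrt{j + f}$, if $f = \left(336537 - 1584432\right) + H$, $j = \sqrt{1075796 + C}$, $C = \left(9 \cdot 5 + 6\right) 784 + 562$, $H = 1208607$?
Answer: $\sqrt{-39288 + 9 \sqrt{13782}} \approx 195.53 i$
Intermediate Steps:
$C = 40546$ ($C = \left(45 + 6\right) 784 + 562 = 51 \cdot 784 + 562 = 39984 + 562 = 40546$)
$j = 9 \sqrt{13782}$ ($j = \sqrt{1075796 + 40546} = \sqrt{1116342} = 9 \sqrt{13782} \approx 1056.6$)
$f = -39288$ ($f = \left(336537 - 1584432\right) + 1208607 = -1247895 + 1208607 = -39288$)
$\sqrt{j + f} = \sqrt{9 \sqrt{13782} - 39288} = \sqrt{-39288 + 9 \sqrt{13782}}$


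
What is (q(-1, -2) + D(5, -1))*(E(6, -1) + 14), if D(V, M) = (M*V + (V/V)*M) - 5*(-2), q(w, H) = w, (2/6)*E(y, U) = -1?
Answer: 33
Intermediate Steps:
E(y, U) = -3 (E(y, U) = 3*(-1) = -3)
D(V, M) = 10 + M + M*V (D(V, M) = (M*V + 1*M) + 10 = (M*V + M) + 10 = (M + M*V) + 10 = 10 + M + M*V)
(q(-1, -2) + D(5, -1))*(E(6, -1) + 14) = (-1 + (10 - 1 - 1*5))*(-3 + 14) = (-1 + (10 - 1 - 5))*11 = (-1 + 4)*11 = 3*11 = 33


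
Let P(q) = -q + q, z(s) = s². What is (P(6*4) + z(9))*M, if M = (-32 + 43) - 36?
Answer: -2025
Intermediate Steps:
M = -25 (M = 11 - 36 = -25)
P(q) = 0
(P(6*4) + z(9))*M = (0 + 9²)*(-25) = (0 + 81)*(-25) = 81*(-25) = -2025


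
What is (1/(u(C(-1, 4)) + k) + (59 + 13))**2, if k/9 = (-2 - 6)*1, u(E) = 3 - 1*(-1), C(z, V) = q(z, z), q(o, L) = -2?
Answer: 23961025/4624 ≈ 5181.9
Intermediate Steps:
C(z, V) = -2
u(E) = 4 (u(E) = 3 + 1 = 4)
k = -72 (k = 9*((-2 - 6)*1) = 9*(-8*1) = 9*(-8) = -72)
(1/(u(C(-1, 4)) + k) + (59 + 13))**2 = (1/(4 - 72) + (59 + 13))**2 = (1/(-68) + 72)**2 = (-1/68 + 72)**2 = (4895/68)**2 = 23961025/4624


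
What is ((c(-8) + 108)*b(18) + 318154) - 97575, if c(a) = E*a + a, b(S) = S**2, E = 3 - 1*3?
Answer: 252979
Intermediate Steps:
E = 0 (E = 3 - 3 = 0)
c(a) = a (c(a) = 0*a + a = 0 + a = a)
((c(-8) + 108)*b(18) + 318154) - 97575 = ((-8 + 108)*18**2 + 318154) - 97575 = (100*324 + 318154) - 97575 = (32400 + 318154) - 97575 = 350554 - 97575 = 252979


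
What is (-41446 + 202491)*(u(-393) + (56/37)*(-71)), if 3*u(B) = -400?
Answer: -4304410760/111 ≈ -3.8778e+7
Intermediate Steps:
u(B) = -400/3 (u(B) = (⅓)*(-400) = -400/3)
(-41446 + 202491)*(u(-393) + (56/37)*(-71)) = (-41446 + 202491)*(-400/3 + (56/37)*(-71)) = 161045*(-400/3 + (56*(1/37))*(-71)) = 161045*(-400/3 + (56/37)*(-71)) = 161045*(-400/3 - 3976/37) = 161045*(-26728/111) = -4304410760/111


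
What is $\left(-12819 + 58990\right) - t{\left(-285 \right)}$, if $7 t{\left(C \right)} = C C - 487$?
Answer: $34637$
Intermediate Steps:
$t{\left(C \right)} = - \frac{487}{7} + \frac{C^{2}}{7}$ ($t{\left(C \right)} = \frac{C C - 487}{7} = \frac{C^{2} - 487}{7} = \frac{-487 + C^{2}}{7} = - \frac{487}{7} + \frac{C^{2}}{7}$)
$\left(-12819 + 58990\right) - t{\left(-285 \right)} = \left(-12819 + 58990\right) - \left(- \frac{487}{7} + \frac{\left(-285\right)^{2}}{7}\right) = 46171 - \left(- \frac{487}{7} + \frac{1}{7} \cdot 81225\right) = 46171 - \left(- \frac{487}{7} + \frac{81225}{7}\right) = 46171 - 11534 = 34637$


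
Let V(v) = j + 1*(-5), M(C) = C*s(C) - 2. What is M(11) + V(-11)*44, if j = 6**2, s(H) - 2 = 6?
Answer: 1450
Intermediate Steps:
s(H) = 8 (s(H) = 2 + 6 = 8)
j = 36
M(C) = -2 + 8*C (M(C) = C*8 - 2 = 8*C - 2 = -2 + 8*C)
V(v) = 31 (V(v) = 36 + 1*(-5) = 36 - 5 = 31)
M(11) + V(-11)*44 = (-2 + 8*11) + 31*44 = (-2 + 88) + 1364 = 86 + 1364 = 1450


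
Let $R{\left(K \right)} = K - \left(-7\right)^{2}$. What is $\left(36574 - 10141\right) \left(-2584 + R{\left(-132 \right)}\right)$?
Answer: $-73087245$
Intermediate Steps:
$R{\left(K \right)} = -49 + K$ ($R{\left(K \right)} = K - 49 = -49 + K$)
$\left(36574 - 10141\right) \left(-2584 + R{\left(-132 \right)}\right) = \left(36574 - 10141\right) \left(-2584 - 181\right) = \left(36574 - 10141\right) \left(-2765\right) = 26433 \left(-2765\right) = -73087245$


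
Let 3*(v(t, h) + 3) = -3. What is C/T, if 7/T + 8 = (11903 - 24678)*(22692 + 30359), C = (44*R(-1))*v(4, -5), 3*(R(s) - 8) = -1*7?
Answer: 2027757786736/21 ≈ 9.6560e+10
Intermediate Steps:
v(t, h) = -4 (v(t, h) = -3 + (⅓)*(-3) = -3 - 1 = -4)
R(s) = 17/3 (R(s) = 8 + (-1*7)/3 = 8 + (⅓)*(-7) = 8 - 7/3 = 17/3)
C = -2992/3 (C = (44*(17/3))*(-4) = (748/3)*(-4) = -2992/3 ≈ -997.33)
T = -7/677726533 (T = 7/(-8 + (11903 - 24678)*(22692 + 30359)) = 7/(-8 - 12775*53051) = 7/(-8 - 677726525) = 7/(-677726533) = 7*(-1/677726533) = -7/677726533 ≈ -1.0329e-8)
C/T = -2992/(3*(-7/677726533)) = -2992/3*(-677726533/7) = 2027757786736/21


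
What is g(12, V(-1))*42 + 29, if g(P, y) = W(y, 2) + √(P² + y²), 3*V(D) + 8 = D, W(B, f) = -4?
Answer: -139 + 126*√17 ≈ 380.51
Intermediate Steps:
V(D) = -8/3 + D/3
g(P, y) = -4 + √(P² + y²)
g(12, V(-1))*42 + 29 = (-4 + √(12² + (-8/3 + (⅓)*(-1))²))*42 + 29 = (-4 + √(144 + (-8/3 - ⅓)²))*42 + 29 = (-4 + √(144 + (-3)²))*42 + 29 = (-4 + √(144 + 9))*42 + 29 = (-4 + √153)*42 + 29 = (-4 + 3*√17)*42 + 29 = (-168 + 126*√17) + 29 = -139 + 126*√17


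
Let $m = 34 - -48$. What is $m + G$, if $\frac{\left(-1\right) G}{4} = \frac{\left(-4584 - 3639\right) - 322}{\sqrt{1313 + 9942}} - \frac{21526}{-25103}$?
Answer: $\frac{1972342}{25103} + \frac{6836 \sqrt{11255}}{2251} \approx 400.75$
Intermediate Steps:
$m = 82$ ($m = 34 + 48 = 82$)
$G = - \frac{86104}{25103} + \frac{6836 \sqrt{11255}}{2251}$ ($G = - 4 \left(\frac{\left(-4584 - 3639\right) - 322}{\sqrt{1313 + 9942}} - \frac{21526}{-25103}\right) = - 4 \left(\frac{-8223 - 322}{\sqrt{11255}} - - \frac{21526}{25103}\right) = - 4 \left(- 8545 \frac{\sqrt{11255}}{11255} + \frac{21526}{25103}\right) = - 4 \left(- \frac{1709 \sqrt{11255}}{2251} + \frac{21526}{25103}\right) = - 4 \left(\frac{21526}{25103} - \frac{1709 \sqrt{11255}}{2251}\right) = - \frac{86104}{25103} + \frac{6836 \sqrt{11255}}{2251} \approx 318.75$)
$m + G = 82 - \left(\frac{86104}{25103} - \frac{6836 \sqrt{11255}}{2251}\right) = \frac{1972342}{25103} + \frac{6836 \sqrt{11255}}{2251}$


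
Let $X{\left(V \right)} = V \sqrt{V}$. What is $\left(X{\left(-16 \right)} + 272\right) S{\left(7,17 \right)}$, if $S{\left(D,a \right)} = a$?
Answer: $4624 - 1088 i \approx 4624.0 - 1088.0 i$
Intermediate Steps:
$X{\left(V \right)} = V^{\frac{3}{2}}$
$\left(X{\left(-16 \right)} + 272\right) S{\left(7,17 \right)} = \left(\left(-16\right)^{\frac{3}{2}} + 272\right) 17 = \left(- 64 i + 272\right) 17 = \left(272 - 64 i\right) 17 = 4624 - 1088 i$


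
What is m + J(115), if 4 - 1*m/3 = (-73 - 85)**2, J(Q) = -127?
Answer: -75007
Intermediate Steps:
m = -74880 (m = 12 - 3*(-73 - 85)**2 = 12 - 3*(-158)**2 = 12 - 3*24964 = 12 - 74892 = -74880)
m + J(115) = -74880 - 127 = -75007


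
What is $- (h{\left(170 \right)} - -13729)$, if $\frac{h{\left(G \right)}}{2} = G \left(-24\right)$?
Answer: $-5569$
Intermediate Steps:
$h{\left(G \right)} = - 48 G$ ($h{\left(G \right)} = 2 G \left(-24\right) = 2 \left(- 24 G\right) = - 48 G$)
$- (h{\left(170 \right)} - -13729) = - (\left(-48\right) 170 - -13729) = - (-8160 + 13729) = \left(-1\right) 5569 = -5569$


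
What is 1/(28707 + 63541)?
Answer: 1/92248 ≈ 1.0840e-5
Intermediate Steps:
1/(28707 + 63541) = 1/92248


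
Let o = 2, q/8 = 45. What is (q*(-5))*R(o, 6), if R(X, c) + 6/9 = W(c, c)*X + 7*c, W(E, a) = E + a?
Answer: -117600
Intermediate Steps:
q = 360 (q = 8*45 = 360)
R(X, c) = -2/3 + 7*c + 2*X*c (R(X, c) = -2/3 + ((c + c)*X + 7*c) = -2/3 + ((2*c)*X + 7*c) = -2/3 + (2*X*c + 7*c) = -2/3 + (7*c + 2*X*c) = -2/3 + 7*c + 2*X*c)
(q*(-5))*R(o, 6) = (360*(-5))*(-2/3 + 7*6 + 2*2*6) = -1800*(-2/3 + 42 + 24) = -1800*196/3 = -117600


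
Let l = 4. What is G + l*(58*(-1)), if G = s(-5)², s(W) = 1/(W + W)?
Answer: -23199/100 ≈ -231.99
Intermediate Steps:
s(W) = 1/(2*W)
G = 1/100 (G = ((½)/(-5))² = ((½)*(-⅕))² = (-⅒)² = 1/100 ≈ 0.010000)
G + l*(58*(-1)) = 1/100 + 4*(58*(-1)) = 1/100 + 4*(-58) = 1/100 - 232 = -23199/100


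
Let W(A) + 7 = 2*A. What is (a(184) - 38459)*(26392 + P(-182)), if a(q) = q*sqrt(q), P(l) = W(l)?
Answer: -1000741639 + 9575728*sqrt(46) ≈ -9.3580e+8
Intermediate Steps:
W(A) = -7 + 2*A
P(l) = -7 + 2*l
a(q) = q**(3/2)
(a(184) - 38459)*(26392 + P(-182)) = (184**(3/2) - 38459)*(26392 + (-7 + 2*(-182))) = (368*sqrt(46) - 38459)*(26392 + (-7 - 364)) = (-38459 + 368*sqrt(46))*(26392 - 371) = (-38459 + 368*sqrt(46))*26021 = -1000741639 + 9575728*sqrt(46)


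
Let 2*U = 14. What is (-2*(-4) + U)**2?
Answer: 225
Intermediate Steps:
U = 7 (U = (1/2)*14 = 7)
(-2*(-4) + U)**2 = (-2*(-4) + 7)**2 = (8 + 7)**2 = 15**2 = 225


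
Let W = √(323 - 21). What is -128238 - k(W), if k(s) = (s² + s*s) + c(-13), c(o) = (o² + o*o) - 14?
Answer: -129166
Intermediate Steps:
c(o) = -14 + 2*o² (c(o) = (o² + o²) - 14 = 2*o² - 14 = -14 + 2*o²)
W = √302 ≈ 17.378
k(s) = 324 + 2*s² (k(s) = (s² + s*s) + (-14 + 2*(-13)²) = (s² + s²) + (-14 + 2*169) = 2*s² + (-14 + 338) = 2*s² + 324 = 324 + 2*s²)
-128238 - k(W) = -128238 - (324 + 2*(√302)²) = -128238 - (324 + 2*302) = -128238 - (324 + 604) = -128238 - 1*928 = -128238 - 928 = -129166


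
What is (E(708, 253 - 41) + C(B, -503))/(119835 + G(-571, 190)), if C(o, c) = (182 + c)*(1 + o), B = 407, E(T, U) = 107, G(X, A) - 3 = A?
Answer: -130861/120028 ≈ -1.0903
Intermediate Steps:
G(X, A) = 3 + A
C(o, c) = (1 + o)*(182 + c)
(E(708, 253 - 41) + C(B, -503))/(119835 + G(-571, 190)) = (107 + (182 - 503 + 182*407 - 503*407))/(119835 + (3 + 190)) = (107 + (182 - 503 + 74074 - 204721))/(119835 + 193) = (107 - 130968)/120028 = -130861*1/120028 = -130861/120028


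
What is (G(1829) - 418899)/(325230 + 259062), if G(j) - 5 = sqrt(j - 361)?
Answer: -209447/292146 + sqrt(367)/292146 ≈ -0.71686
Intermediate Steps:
G(j) = 5 + sqrt(-361 + j) (G(j) = 5 + sqrt(j - 361) = 5 + sqrt(-361 + j))
(G(1829) - 418899)/(325230 + 259062) = ((5 + sqrt(-361 + 1829)) - 418899)/(325230 + 259062) = ((5 + sqrt(1468)) - 418899)/584292 = ((5 + 2*sqrt(367)) - 418899)*(1/584292) = (-418894 + 2*sqrt(367))*(1/584292) = -209447/292146 + sqrt(367)/292146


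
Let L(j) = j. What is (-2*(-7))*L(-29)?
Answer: -406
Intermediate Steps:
(-2*(-7))*L(-29) = -2*(-7)*(-29) = 14*(-29) = -406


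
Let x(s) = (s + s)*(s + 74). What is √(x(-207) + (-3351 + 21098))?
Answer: √72809 ≈ 269.83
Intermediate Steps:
x(s) = 2*s*(74 + s) (x(s) = (2*s)*(74 + s) = 2*s*(74 + s))
√(x(-207) + (-3351 + 21098)) = √(2*(-207)*(74 - 207) + (-3351 + 21098)) = √(2*(-207)*(-133) + 17747) = √(55062 + 17747) = √72809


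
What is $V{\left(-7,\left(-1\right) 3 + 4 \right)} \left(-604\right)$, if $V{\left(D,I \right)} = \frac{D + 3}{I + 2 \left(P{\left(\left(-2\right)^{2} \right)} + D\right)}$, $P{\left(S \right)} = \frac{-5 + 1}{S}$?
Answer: $- \frac{2416}{15} \approx -161.07$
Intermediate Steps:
$P{\left(S \right)} = - \frac{4}{S}$
$V{\left(D,I \right)} = \frac{3 + D}{-2 + I + 2 D}$ ($V{\left(D,I \right)} = \frac{D + 3}{I + 2 \left(- \frac{4}{\left(-2\right)^{2}} + D\right)} = \frac{3 + D}{I + 2 \left(- \frac{4}{4} + D\right)} = \frac{3 + D}{I + 2 \left(\left(-4\right) \frac{1}{4} + D\right)} = \frac{3 + D}{I + 2 \left(-1 + D\right)} = \frac{3 + D}{I + \left(-2 + 2 D\right)} = \frac{3 + D}{-2 + I + 2 D}$)
$V{\left(-7,\left(-1\right) 3 + 4 \right)} \left(-604\right) = \frac{3 - 7}{-2 + \left(\left(-1\right) 3 + 4\right) + 2 \left(-7\right)} \left(-604\right) = \frac{1}{-2 + \left(-3 + 4\right) - 14} \left(-4\right) \left(-604\right) = \frac{1}{-2 + 1 - 14} \left(-4\right) \left(-604\right) = \frac{1}{-15} \left(-4\right) \left(-604\right) = \left(- \frac{1}{15}\right) \left(-4\right) \left(-604\right) = \frac{4}{15} \left(-604\right) = - \frac{2416}{15}$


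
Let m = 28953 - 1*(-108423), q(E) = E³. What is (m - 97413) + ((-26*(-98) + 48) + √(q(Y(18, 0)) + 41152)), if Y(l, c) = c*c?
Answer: 42559 + 8*√643 ≈ 42762.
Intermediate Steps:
Y(l, c) = c²
m = 137376 (m = 28953 + 108423 = 137376)
(m - 97413) + ((-26*(-98) + 48) + √(q(Y(18, 0)) + 41152)) = (137376 - 97413) + ((-26*(-98) + 48) + √((0²)³ + 41152)) = 39963 + ((2548 + 48) + √(0³ + 41152)) = 39963 + (2596 + √(0 + 41152)) = 39963 + (2596 + √41152) = 39963 + (2596 + 8*√643) = 42559 + 8*√643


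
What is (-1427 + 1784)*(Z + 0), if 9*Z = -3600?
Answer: -142800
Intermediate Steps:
Z = -400 (Z = (1/9)*(-3600) = -400)
(-1427 + 1784)*(Z + 0) = (-1427 + 1784)*(-400 + 0) = 357*(-400) = -142800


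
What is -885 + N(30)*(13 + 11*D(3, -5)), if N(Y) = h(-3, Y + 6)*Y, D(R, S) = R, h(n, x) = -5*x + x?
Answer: -199605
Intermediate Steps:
h(n, x) = -4*x
N(Y) = Y*(-24 - 4*Y) (N(Y) = (-4*(Y + 6))*Y = (-4*(6 + Y))*Y = (-24 - 4*Y)*Y = Y*(-24 - 4*Y))
-885 + N(30)*(13 + 11*D(3, -5)) = -885 + (4*30*(-6 - 1*30))*(13 + 11*3) = -885 + (4*30*(-6 - 30))*(13 + 33) = -885 + (4*30*(-36))*46 = -885 - 4320*46 = -885 - 198720 = -199605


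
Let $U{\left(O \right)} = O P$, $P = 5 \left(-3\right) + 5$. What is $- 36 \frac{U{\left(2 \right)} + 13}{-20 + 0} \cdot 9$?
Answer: $- \frac{567}{5} \approx -113.4$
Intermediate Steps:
$P = -10$ ($P = -15 + 5 = -10$)
$U{\left(O \right)} = - 10 O$ ($U{\left(O \right)} = O \left(-10\right) = - 10 O$)
$- 36 \frac{U{\left(2 \right)} + 13}{-20 + 0} \cdot 9 = - 36 \frac{\left(-10\right) 2 + 13}{-20 + 0} \cdot 9 = - 36 \frac{-20 + 13}{-20} \cdot 9 = - 36 \left(\left(-7\right) \left(- \frac{1}{20}\right)\right) 9 = \left(-36\right) \frac{7}{20} \cdot 9 = \left(- \frac{63}{5}\right) 9 = - \frac{567}{5}$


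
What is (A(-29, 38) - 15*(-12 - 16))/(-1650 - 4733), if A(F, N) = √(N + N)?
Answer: -420/6383 - 2*√19/6383 ≈ -0.067166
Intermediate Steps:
A(F, N) = √2*√N (A(F, N) = √(2*N) = √2*√N)
(A(-29, 38) - 15*(-12 - 16))/(-1650 - 4733) = (√2*√38 - 15*(-12 - 16))/(-1650 - 4733) = (2*√19 - 15*(-28))/(-6383) = (2*√19 + 420)*(-1/6383) = (420 + 2*√19)*(-1/6383) = -420/6383 - 2*√19/6383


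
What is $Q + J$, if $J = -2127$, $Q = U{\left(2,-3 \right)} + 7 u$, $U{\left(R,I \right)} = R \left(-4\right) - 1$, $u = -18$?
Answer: $-2262$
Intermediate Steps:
$U{\left(R,I \right)} = -1 - 4 R$ ($U{\left(R,I \right)} = - 4 R - 1 = -1 - 4 R$)
$Q = -135$ ($Q = \left(-1 - 8\right) + 7 \left(-18\right) = \left(-1 - 8\right) - 126 = -9 - 126 = -135$)
$Q + J = -135 - 2127 = -2262$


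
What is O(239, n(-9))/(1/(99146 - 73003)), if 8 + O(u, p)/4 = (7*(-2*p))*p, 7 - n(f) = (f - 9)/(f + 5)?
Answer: -9986626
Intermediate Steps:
n(f) = 7 - (-9 + f)/(5 + f) (n(f) = 7 - (f - 9)/(f + 5) = 7 - (-9 + f)/(5 + f))
O(u, p) = -32 - 56*p² (O(u, p) = -32 + 4*((7*(-2*p))*p) = -32 + 4*((-14*p)*p) = -32 + 4*(-14*p²) = -32 - 56*p²)
O(239, n(-9))/(1/(99146 - 73003)) = (-32 - 56*4*(22 + 3*(-9))²/(5 - 9)²)/(1/(99146 - 73003)) = (-32 - 56*(22 - 27)²/4)/(1/26143) = (-32 - 56*(2*(-¼)*(-5))²)/(1/26143) = (-32 - 56*(5/2)²)*26143 = (-32 - 56*25/4)*26143 = (-32 - 350)*26143 = -382*26143 = -9986626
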